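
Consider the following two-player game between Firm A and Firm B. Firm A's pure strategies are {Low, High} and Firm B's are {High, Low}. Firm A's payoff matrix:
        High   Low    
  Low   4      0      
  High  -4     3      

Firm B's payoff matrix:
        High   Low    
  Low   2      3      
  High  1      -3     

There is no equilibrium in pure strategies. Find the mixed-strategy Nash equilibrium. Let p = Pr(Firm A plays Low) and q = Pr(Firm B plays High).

Firm A's mix must leave Firm B indifferent between High and Low.
  Firm B's payoff to High: p·2 + (1−p)·1 = p + 1
  Firm B's payoff to Low: p·3 + (1−p)·(-3) = 6p - 3
  p + 1 = 6p - 3  ⇒  -5p = -4  ⇒  p = 4/5.
Firm B's mix must leave Firm A indifferent between Low and High.
  Firm A's expected payoff from Low: q·4 + (1−q)·0 = 4q
  Firm A's expected payoff from High: q·(-4) + (1−q)·3 = -7q + 3
  4q = -7q + 3  ⇒  11q = 3  ⇒  q = 3/11.

p = 4/5, q = 3/11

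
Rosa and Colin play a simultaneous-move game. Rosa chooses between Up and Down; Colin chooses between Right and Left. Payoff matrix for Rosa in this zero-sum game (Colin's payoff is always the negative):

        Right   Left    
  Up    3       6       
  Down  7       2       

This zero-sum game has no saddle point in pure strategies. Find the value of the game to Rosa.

v = 9/2

Rosa's indifference between Up and Down determines Colin's mixing probability q:
  Rosa's payoff from Up: q·3 + (1−q)·6 = -3q + 6
  Rosa's payoff from Down: q·7 + (1−q)·2 = 5q + 2
  -3q + 6 = 5q + 2  ⇒  -8q = -4  ⇒  q = 1/2.
The value is Rosa's expected payoff against this mix (using Up): (1/2)·3 + (1/2)·6 = 9/2.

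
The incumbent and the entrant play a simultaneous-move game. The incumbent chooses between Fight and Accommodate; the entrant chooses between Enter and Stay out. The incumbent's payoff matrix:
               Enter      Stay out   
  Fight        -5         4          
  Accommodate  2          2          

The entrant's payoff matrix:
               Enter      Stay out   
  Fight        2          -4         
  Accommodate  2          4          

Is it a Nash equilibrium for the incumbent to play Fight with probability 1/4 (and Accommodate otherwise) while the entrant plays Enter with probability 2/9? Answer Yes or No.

Check the entrant's indifference given the incumbent's mix p = 1/4:
  payoff from Enter = 2; payoff from Stay out = 2 — equal.
Check the incumbent's indifference given the entrant's mix q = 2/9:
  payoff from Fight = 2; payoff from Accommodate = 2 — equal.
Both players are indifferent, so neither can profitably deviate.

Yes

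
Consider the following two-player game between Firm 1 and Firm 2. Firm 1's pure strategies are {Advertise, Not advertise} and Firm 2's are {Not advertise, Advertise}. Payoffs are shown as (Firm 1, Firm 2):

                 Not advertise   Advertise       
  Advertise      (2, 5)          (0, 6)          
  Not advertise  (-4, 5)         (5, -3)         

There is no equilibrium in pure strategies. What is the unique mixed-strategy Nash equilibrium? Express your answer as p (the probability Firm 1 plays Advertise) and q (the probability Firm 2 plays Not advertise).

p = 8/9, q = 5/11

For Firm 2 to be willing to mix, Firm 2 must be indifferent between Not advertise and Advertise, which pins down Firm 1's mix.
  Firm 2's payoff from Not advertise: p·5 + (1−p)·5 = 5
  Firm 2's payoff from Advertise: p·6 + (1−p)·(-3) = 9p - 3
  5 = 9p - 3  ⇒  -9p = -8  ⇒  p = 8/9.
In a mixed equilibrium Firm 1 is indifferent between Advertise and Not advertise; this condition fixes q.
  Firm 1's expected payoff from Advertise: q·2 + (1−q)·0 = 2q
  Firm 1's expected payoff from Not advertise: q·(-4) + (1−q)·5 = -9q + 5
  2q = -9q + 5  ⇒  11q = 5  ⇒  q = 5/11.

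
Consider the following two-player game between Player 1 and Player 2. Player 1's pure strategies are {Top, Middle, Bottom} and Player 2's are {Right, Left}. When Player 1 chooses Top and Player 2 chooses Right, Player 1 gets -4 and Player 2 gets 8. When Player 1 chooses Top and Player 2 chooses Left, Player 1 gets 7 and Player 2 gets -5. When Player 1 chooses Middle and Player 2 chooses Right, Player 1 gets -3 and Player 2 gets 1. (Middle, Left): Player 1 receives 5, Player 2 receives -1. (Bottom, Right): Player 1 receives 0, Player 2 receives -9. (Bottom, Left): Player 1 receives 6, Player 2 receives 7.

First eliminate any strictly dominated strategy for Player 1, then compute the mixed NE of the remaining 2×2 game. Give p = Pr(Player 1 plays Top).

p = 16/29

Player 1's strategy Middle is strictly dominated by Bottom: 0 > -3 and 6 > 5. Eliminate Middle.
In a mixed equilibrium Player 2 is indifferent between Right and Left; this condition fixes p.
  Player 2's expected payoff from Right: p·8 + (1−p)·(-9) = 17p - 9
  Player 2's expected payoff from Left: p·(-5) + (1−p)·7 = -12p + 7
  17p - 9 = -12p + 7  ⇒  29p = 16  ⇒  p = 16/29.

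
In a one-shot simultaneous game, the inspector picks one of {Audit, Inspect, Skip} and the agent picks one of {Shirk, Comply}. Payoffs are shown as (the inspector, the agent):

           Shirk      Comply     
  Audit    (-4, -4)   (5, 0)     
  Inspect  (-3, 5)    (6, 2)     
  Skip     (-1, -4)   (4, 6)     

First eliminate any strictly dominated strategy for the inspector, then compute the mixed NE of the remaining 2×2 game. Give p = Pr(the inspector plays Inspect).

p = 10/13

The inspector's strategy Audit is strictly dominated by Inspect: -3 > -4 and 6 > 5. Eliminate Audit.
Set the agent's expected payoff from Shirk equal to that from Comply:
  the agent's payoff from Shirk: p·5 + (1−p)·(-4) = 9p - 4
  the agent's payoff from Comply: p·2 + (1−p)·6 = -4p + 6
  9p - 4 = -4p + 6  ⇒  13p = 10  ⇒  p = 10/13.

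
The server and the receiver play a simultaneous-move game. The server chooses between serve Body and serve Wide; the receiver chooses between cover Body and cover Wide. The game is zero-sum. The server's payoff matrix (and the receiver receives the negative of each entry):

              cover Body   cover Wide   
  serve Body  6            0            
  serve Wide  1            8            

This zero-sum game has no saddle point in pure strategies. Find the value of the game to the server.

v = 48/13

For the server to be willing to mix, the server must be indifferent between serve Body and serve Wide, which pins down the receiver's mix.
  the server's payoff to serve Body: q·6 + (1−q)·0 = 6q
  the server's payoff to serve Wide: q·1 + (1−q)·8 = -7q + 8
  6q = -7q + 8  ⇒  13q = 8  ⇒  q = 8/13.
The value is the server's expected payoff against this mix (using serve Body): (8/13)·6 + (5/13)·0 = 48/13.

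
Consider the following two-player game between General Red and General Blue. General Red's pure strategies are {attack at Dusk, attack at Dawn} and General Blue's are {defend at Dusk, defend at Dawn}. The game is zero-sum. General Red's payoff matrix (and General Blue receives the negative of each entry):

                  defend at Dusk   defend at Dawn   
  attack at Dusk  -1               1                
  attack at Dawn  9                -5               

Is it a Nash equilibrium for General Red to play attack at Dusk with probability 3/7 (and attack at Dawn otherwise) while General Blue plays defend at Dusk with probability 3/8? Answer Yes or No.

No

Given General Red's mix p = 3/7, General Blue's payoff from defend at Dusk is -33/7 but from defend at Dawn is 17/7. General Blue strictly prefers defend at Dawn, so General Blue would not mix.
So the proposed profile is not a Nash equilibrium.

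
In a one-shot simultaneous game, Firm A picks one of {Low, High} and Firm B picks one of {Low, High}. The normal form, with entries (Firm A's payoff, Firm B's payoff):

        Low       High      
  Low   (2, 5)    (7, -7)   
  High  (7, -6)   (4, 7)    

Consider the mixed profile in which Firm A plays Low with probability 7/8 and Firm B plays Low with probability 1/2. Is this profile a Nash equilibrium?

Given Firm A's mix p = 7/8, Firm B's payoff from Low is 29/8 but from High is -21/4. Firm B strictly prefers Low, so Firm B would not mix.
So the proposed profile is not a Nash equilibrium.

No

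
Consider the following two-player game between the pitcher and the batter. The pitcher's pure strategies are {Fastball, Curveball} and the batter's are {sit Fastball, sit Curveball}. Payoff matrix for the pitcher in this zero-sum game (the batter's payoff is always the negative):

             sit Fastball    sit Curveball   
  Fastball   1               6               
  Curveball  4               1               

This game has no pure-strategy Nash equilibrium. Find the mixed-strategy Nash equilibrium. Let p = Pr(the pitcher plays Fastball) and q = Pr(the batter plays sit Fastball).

The pitcher's mix must leave the batter indifferent between sit Fastball and sit Curveball.
  the batter's expected payoff from sit Fastball: p·(-1) + (1−p)·(-4) = 3p - 4
  the batter's expected payoff from sit Curveball: p·(-6) + (1−p)·(-1) = -5p - 1
  3p - 4 = -5p - 1  ⇒  8p = 3  ⇒  p = 3/8.
For the pitcher to be willing to mix, the pitcher must be indifferent between Fastball and Curveball, which pins down the batter's mix.
  the pitcher's payoff to Fastball: q·1 + (1−q)·6 = -5q + 6
  the pitcher's payoff to Curveball: q·4 + (1−q)·1 = 3q + 1
  -5q + 6 = 3q + 1  ⇒  -8q = -5  ⇒  q = 5/8.

p = 3/8, q = 5/8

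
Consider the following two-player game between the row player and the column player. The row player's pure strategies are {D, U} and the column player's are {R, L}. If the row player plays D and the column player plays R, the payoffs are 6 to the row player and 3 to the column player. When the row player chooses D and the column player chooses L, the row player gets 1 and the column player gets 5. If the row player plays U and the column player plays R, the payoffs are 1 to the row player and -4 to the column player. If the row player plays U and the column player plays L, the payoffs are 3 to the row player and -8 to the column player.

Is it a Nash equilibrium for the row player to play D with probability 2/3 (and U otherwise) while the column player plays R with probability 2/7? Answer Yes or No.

Check the column player's indifference given the row player's mix p = 2/3:
  payoff from R = 2/3; payoff from L = 2/3 — equal.
Check the row player's indifference given the column player's mix q = 2/7:
  payoff from D = 17/7; payoff from U = 17/7 — equal.
Both players are indifferent, so neither can profitably deviate.

Yes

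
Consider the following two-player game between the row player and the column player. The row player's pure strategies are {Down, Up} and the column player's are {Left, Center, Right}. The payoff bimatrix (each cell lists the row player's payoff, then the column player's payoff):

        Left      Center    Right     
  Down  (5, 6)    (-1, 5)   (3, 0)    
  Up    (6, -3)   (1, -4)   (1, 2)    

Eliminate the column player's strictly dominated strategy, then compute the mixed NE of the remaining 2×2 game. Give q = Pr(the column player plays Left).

q = 2/3

The column player's strategy Center is strictly dominated by Left: 6 > 5 and -3 > -4. Eliminate Center.
For the row player to be willing to mix, the row player must be indifferent between Down and Up, which pins down the column player's mix.
  the row player's payoff to Down: q·5 + (1−q)·3 = 2q + 3
  the row player's payoff to Up: q·6 + (1−q)·1 = 5q + 1
  2q + 3 = 5q + 1  ⇒  -3q = -2  ⇒  q = 2/3.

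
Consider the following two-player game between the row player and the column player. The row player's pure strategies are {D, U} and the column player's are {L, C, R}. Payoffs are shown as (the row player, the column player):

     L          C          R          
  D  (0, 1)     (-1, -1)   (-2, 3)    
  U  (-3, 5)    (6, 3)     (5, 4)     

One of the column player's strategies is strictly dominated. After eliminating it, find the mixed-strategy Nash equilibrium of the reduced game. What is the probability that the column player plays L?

The column player's strategy C is strictly dominated by L: 1 > -1 and 5 > 3. Eliminate C.
For the row player to be willing to mix, the row player must be indifferent between D and U, which pins down the column player's mix.
  the row player's payoff from D: q·0 + (1−q)·(-2) = 2q - 2
  the row player's payoff from U: q·(-3) + (1−q)·5 = -8q + 5
  2q - 2 = -8q + 5  ⇒  10q = 7  ⇒  q = 7/10.

q = 7/10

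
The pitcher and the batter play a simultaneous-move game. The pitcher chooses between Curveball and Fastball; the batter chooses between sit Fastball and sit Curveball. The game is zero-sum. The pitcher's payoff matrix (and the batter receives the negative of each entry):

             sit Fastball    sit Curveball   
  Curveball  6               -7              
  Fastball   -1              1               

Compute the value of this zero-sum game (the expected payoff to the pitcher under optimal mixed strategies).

v = -1/15

Set the pitcher's expected payoff from Curveball equal to that from Fastball:
  the pitcher's payoff from Curveball: q·6 + (1−q)·(-7) = 13q - 7
  the pitcher's payoff from Fastball: q·(-1) + (1−q)·1 = -2q + 1
  13q - 7 = -2q + 1  ⇒  15q = 8  ⇒  q = 8/15.
The value is the pitcher's expected payoff against this mix (using Curveball): (8/15)·6 + (7/15)·(-7) = -1/15.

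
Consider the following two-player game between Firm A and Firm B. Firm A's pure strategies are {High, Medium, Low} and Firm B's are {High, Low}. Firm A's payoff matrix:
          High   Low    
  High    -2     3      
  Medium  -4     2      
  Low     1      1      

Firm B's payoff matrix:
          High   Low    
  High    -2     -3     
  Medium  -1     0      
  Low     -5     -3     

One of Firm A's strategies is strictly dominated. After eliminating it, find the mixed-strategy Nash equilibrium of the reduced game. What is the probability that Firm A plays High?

Firm A's strategy Medium is strictly dominated by High: -2 > -4 and 3 > 2. Eliminate Medium.
For Firm B to be willing to mix, Firm B must be indifferent between High and Low, which pins down Firm A's mix.
  Firm B's payoff to High: p·(-2) + (1−p)·(-5) = 3p - 5
  Firm B's payoff to Low: p·(-3) + (1−p)·(-3) = -3
  3p - 5 = -3  ⇒  3p = 2  ⇒  p = 2/3.

p = 2/3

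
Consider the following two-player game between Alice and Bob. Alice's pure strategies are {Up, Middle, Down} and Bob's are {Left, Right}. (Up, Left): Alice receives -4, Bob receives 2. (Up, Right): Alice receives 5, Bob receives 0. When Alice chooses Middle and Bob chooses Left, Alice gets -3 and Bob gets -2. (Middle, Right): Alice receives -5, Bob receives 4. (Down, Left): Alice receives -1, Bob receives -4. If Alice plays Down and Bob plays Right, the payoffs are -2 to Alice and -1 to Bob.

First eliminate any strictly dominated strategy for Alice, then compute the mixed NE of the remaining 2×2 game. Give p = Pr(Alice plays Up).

p = 3/5

Alice's strategy Middle is strictly dominated by Down: -1 > -3 and -2 > -5. Eliminate Middle.
Alice's mix must leave Bob indifferent between Left and Right.
  Bob's expected payoff from Left: p·2 + (1−p)·(-4) = 6p - 4
  Bob's expected payoff from Right: p·0 + (1−p)·(-1) = p - 1
  6p - 4 = p - 1  ⇒  5p = 3  ⇒  p = 3/5.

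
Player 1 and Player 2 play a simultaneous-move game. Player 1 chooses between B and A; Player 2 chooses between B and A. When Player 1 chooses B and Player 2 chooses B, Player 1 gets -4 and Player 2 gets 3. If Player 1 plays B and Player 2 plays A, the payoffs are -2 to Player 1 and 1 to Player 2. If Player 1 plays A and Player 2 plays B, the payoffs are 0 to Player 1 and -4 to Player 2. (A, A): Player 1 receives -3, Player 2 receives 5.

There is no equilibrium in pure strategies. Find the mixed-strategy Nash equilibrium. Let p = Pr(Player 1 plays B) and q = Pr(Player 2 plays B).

p = 9/11, q = 1/5

Player 2's indifference between B and A determines Player 1's mixing probability p:
  Player 2's expected payoff from B: p·3 + (1−p)·(-4) = 7p - 4
  Player 2's expected payoff from A: p·1 + (1−p)·5 = -4p + 5
  7p - 4 = -4p + 5  ⇒  11p = 9  ⇒  p = 9/11.
Player 1's indifference between B and A determines Player 2's mixing probability q:
  Player 1's payoff to B: q·(-4) + (1−q)·(-2) = -2q - 2
  Player 1's payoff to A: q·0 + (1−q)·(-3) = 3q - 3
  -2q - 2 = 3q - 3  ⇒  -5q = -1  ⇒  q = 1/5.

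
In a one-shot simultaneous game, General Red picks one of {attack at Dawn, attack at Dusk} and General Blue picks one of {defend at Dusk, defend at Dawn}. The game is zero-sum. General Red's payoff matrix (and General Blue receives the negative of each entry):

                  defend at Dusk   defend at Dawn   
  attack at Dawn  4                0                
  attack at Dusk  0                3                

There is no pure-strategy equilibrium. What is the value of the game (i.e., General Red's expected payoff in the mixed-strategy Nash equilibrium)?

General Blue's mix must leave General Red indifferent between attack at Dawn and attack at Dusk.
  General Red's payoff from attack at Dawn: q·4 + (1−q)·0 = 4q
  General Red's payoff from attack at Dusk: q·0 + (1−q)·3 = -3q + 3
  4q = -3q + 3  ⇒  7q = 3  ⇒  q = 3/7.
The value is General Red's expected payoff against this mix (using attack at Dawn): (3/7)·4 + (4/7)·0 = 12/7.

v = 12/7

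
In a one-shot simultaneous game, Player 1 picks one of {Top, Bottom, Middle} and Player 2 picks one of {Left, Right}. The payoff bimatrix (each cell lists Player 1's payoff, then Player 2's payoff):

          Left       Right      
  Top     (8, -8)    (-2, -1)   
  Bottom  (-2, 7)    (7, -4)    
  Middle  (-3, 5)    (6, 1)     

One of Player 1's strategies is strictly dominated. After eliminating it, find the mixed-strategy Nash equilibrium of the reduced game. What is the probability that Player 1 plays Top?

p = 11/18

Player 1's strategy Middle is strictly dominated by Bottom: -2 > -3 and 7 > 6. Eliminate Middle.
In a mixed equilibrium Player 2 is indifferent between Left and Right; this condition fixes p.
  Player 2's expected payoff from Left: p·(-8) + (1−p)·7 = -15p + 7
  Player 2's expected payoff from Right: p·(-1) + (1−p)·(-4) = 3p - 4
  -15p + 7 = 3p - 4  ⇒  -18p = -11  ⇒  p = 11/18.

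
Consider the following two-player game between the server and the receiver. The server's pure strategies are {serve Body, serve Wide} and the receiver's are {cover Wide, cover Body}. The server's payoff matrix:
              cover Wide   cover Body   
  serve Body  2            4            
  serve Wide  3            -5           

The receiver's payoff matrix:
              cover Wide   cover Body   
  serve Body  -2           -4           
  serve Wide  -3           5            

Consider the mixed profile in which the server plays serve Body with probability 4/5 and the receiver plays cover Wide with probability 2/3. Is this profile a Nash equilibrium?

No

Given the receiver's mix q = 2/3, the server's payoff from serve Body is 8/3 but from serve Wide is 1/3. The server strictly prefers serve Body, so the server would not mix.
So the proposed profile is not a Nash equilibrium.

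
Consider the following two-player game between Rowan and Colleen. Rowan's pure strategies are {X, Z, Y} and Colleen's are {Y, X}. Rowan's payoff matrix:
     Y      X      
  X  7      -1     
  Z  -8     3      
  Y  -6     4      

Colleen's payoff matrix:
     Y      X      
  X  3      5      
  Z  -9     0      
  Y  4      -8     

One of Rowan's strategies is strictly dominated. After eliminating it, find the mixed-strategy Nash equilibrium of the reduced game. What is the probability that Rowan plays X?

Rowan's strategy Z is strictly dominated by Y: -6 > -8 and 4 > 3. Eliminate Z.
Set Colleen's expected payoff from Y equal to that from X:
  Colleen's payoff to Y: p·3 + (1−p)·4 = -p + 4
  Colleen's payoff to X: p·5 + (1−p)·(-8) = 13p - 8
  -p + 4 = 13p - 8  ⇒  -14p = -12  ⇒  p = 6/7.

p = 6/7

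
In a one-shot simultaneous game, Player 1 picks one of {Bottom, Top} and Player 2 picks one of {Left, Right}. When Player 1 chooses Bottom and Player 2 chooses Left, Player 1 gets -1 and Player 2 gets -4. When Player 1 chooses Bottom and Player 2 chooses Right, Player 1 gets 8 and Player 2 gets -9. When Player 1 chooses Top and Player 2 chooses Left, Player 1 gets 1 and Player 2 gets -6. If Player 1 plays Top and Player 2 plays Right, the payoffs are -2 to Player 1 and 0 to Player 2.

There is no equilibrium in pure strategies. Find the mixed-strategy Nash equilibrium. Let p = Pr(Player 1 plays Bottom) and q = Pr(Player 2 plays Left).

p = 6/11, q = 5/6

Set Player 2's expected payoff from Left equal to that from Right:
  Player 2's payoff from Left: p·(-4) + (1−p)·(-6) = 2p - 6
  Player 2's payoff from Right: p·(-9) + (1−p)·0 = -9p
  2p - 6 = -9p  ⇒  11p = 6  ⇒  p = 6/11.
Set Player 1's expected payoff from Bottom equal to that from Top:
  Player 1's payoff to Bottom: q·(-1) + (1−q)·8 = -9q + 8
  Player 1's payoff to Top: q·1 + (1−q)·(-2) = 3q - 2
  -9q + 8 = 3q - 2  ⇒  -12q = -10  ⇒  q = 5/6.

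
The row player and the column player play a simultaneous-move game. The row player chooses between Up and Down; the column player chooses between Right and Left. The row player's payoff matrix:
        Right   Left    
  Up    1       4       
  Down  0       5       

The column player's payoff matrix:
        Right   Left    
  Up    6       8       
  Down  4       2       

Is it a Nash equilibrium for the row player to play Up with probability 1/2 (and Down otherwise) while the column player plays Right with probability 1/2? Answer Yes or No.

Check the column player's indifference given the row player's mix p = 1/2:
  payoff from Right = 5; payoff from Left = 5 — equal.
Check the row player's indifference given the column player's mix q = 1/2:
  payoff from Up = 5/2; payoff from Down = 5/2 — equal.
Both players are indifferent, so neither can profitably deviate.

Yes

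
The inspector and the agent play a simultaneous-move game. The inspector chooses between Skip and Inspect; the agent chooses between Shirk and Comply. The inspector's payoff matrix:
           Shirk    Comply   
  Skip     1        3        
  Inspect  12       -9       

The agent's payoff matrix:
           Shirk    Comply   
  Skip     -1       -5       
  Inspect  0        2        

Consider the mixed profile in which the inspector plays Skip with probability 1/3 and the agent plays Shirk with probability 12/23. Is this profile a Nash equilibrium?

Yes

Check the agent's indifference given the inspector's mix p = 1/3:
  payoff from Shirk = -1/3; payoff from Comply = -1/3 — equal.
Check the inspector's indifference given the agent's mix q = 12/23:
  payoff from Skip = 45/23; payoff from Inspect = 45/23 — equal.
Both players are indifferent, so neither can profitably deviate.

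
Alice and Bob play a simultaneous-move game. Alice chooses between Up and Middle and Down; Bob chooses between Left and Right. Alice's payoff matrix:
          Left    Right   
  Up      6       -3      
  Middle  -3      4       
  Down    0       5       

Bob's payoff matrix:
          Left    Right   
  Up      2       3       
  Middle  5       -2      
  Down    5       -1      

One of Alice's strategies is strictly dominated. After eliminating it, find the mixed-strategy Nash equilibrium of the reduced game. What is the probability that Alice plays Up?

Alice's strategy Middle is strictly dominated by Down: 0 > -3 and 5 > 4. Eliminate Middle.
Alice's mix must leave Bob indifferent between Left and Right.
  Bob's expected payoff from Left: p·2 + (1−p)·5 = -3p + 5
  Bob's expected payoff from Right: p·3 + (1−p)·(-1) = 4p - 1
  -3p + 5 = 4p - 1  ⇒  -7p = -6  ⇒  p = 6/7.

p = 6/7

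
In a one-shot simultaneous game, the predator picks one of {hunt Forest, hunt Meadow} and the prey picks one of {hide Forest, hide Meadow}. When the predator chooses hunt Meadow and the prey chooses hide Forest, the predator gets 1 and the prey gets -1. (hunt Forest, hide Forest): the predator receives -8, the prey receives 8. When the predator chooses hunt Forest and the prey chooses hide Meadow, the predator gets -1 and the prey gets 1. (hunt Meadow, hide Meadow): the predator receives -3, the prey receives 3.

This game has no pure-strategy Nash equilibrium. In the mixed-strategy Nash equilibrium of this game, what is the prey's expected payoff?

Set the prey's expected payoff from hide Forest equal to that from hide Meadow:
  the prey's expected payoff from hide Forest: p·8 + (1−p)·(-1) = 9p - 1
  the prey's expected payoff from hide Meadow: p·1 + (1−p)·3 = -2p + 3
  9p - 1 = -2p + 3  ⇒  11p = 4  ⇒  p = 4/11.
At equilibrium the prey is indifferent across columns, so the prey's payoff equals the payoff from hide Forest: (4/11)·8 + (7/11)·(-1) = 25/11.

25/11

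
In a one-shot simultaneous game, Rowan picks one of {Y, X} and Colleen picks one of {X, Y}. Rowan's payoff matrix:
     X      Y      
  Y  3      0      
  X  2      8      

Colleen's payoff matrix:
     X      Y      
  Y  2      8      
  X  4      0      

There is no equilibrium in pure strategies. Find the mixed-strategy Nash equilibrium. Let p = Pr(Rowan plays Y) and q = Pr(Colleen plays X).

Colleen's indifference between X and Y determines Rowan's mixing probability p:
  Colleen's payoff to X: p·2 + (1−p)·4 = -2p + 4
  Colleen's payoff to Y: p·8 + (1−p)·0 = 8p
  -2p + 4 = 8p  ⇒  -10p = -4  ⇒  p = 2/5.
Rowan's indifference between Y and X determines Colleen's mixing probability q:
  Rowan's payoff to Y: q·3 + (1−q)·0 = 3q
  Rowan's payoff to X: q·2 + (1−q)·8 = -6q + 8
  3q = -6q + 8  ⇒  9q = 8  ⇒  q = 8/9.

p = 2/5, q = 8/9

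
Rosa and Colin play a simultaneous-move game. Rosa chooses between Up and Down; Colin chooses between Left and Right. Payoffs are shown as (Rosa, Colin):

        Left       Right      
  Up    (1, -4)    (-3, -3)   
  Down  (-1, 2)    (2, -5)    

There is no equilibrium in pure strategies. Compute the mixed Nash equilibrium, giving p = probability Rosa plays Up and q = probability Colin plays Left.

p = 7/8, q = 5/7

For Colin to be willing to mix, Colin must be indifferent between Left and Right, which pins down Rosa's mix.
  Colin's payoff from Left: p·(-4) + (1−p)·2 = -6p + 2
  Colin's payoff from Right: p·(-3) + (1−p)·(-5) = 2p - 5
  -6p + 2 = 2p - 5  ⇒  -8p = -7  ⇒  p = 7/8.
Set Rosa's expected payoff from Up equal to that from Down:
  Rosa's payoff from Up: q·1 + (1−q)·(-3) = 4q - 3
  Rosa's payoff from Down: q·(-1) + (1−q)·2 = -3q + 2
  4q - 3 = -3q + 2  ⇒  7q = 5  ⇒  q = 5/7.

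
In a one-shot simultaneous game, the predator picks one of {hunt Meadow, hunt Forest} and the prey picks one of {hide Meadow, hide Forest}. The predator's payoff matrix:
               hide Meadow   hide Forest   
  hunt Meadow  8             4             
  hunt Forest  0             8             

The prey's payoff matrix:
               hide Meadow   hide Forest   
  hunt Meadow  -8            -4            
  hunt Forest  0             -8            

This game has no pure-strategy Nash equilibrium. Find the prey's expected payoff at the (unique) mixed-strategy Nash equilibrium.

-16/3

For the prey to be willing to mix, the prey must be indifferent between hide Meadow and hide Forest, which pins down the predator's mix.
  the prey's payoff from hide Meadow: p·(-8) + (1−p)·0 = -8p
  the prey's payoff from hide Forest: p·(-4) + (1−p)·(-8) = 4p - 8
  -8p = 4p - 8  ⇒  -12p = -8  ⇒  p = 2/3.
At equilibrium the prey is indifferent across columns, so the prey's payoff equals the payoff from hide Meadow: (2/3)·(-8) + (1/3)·0 = -16/3.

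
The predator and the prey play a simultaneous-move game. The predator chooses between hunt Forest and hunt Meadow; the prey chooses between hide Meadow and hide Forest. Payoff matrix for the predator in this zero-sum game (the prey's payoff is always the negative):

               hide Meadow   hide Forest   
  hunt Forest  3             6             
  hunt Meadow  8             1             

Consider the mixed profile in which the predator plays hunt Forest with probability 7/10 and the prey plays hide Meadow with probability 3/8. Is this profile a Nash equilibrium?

No

Given the prey's mix q = 3/8, the predator's payoff from hunt Forest is 39/8 but from hunt Meadow is 29/8. The predator strictly prefers hunt Forest, so the predator would not mix.
So the proposed profile is not a Nash equilibrium.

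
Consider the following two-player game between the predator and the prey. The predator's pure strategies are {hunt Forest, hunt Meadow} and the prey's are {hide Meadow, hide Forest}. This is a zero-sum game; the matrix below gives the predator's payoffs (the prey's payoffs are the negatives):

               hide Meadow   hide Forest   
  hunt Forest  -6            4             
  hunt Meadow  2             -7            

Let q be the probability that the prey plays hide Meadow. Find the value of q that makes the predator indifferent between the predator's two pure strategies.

Set the predator's expected payoff from hunt Forest equal to that from hunt Meadow:
  the predator's payoff from hunt Forest: q·(-6) + (1−q)·4 = -10q + 4
  the predator's payoff from hunt Meadow: q·2 + (1−q)·(-7) = 9q - 7
  -10q + 4 = 9q - 7  ⇒  -19q = -11  ⇒  q = 11/19.

q = 11/19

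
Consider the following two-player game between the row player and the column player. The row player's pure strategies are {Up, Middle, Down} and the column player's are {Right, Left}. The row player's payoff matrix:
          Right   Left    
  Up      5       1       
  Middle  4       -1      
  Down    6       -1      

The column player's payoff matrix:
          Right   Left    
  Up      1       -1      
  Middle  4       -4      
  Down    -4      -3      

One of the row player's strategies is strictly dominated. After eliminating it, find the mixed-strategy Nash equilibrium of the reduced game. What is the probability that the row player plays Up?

p = 1/3

The row player's strategy Middle is strictly dominated by Up: 5 > 4 and 1 > -1. Eliminate Middle.
The row player's mix must leave the column player indifferent between Right and Left.
  the column player's payoff to Right: p·1 + (1−p)·(-4) = 5p - 4
  the column player's payoff to Left: p·(-1) + (1−p)·(-3) = 2p - 3
  5p - 4 = 2p - 3  ⇒  3p = 1  ⇒  p = 1/3.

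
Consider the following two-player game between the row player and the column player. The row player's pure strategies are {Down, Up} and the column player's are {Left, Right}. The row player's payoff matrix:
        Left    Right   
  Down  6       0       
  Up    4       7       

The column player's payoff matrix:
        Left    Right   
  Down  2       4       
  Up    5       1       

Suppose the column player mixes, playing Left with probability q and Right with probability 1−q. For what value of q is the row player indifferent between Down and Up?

The row player's indifference between Down and Up determines the column player's mixing probability q:
  the row player's payoff to Down: q·6 + (1−q)·0 = 6q
  the row player's payoff to Up: q·4 + (1−q)·7 = -3q + 7
  6q = -3q + 7  ⇒  9q = 7  ⇒  q = 7/9.

q = 7/9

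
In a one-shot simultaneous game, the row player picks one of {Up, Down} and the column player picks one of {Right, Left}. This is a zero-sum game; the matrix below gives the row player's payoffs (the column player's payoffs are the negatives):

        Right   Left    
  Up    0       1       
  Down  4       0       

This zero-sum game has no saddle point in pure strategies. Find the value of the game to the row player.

The column player's mix must leave the row player indifferent between Up and Down.
  the row player's payoff from Up: q·0 + (1−q)·1 = -q + 1
  the row player's payoff from Down: q·4 + (1−q)·0 = 4q
  -q + 1 = 4q  ⇒  -5q = -1  ⇒  q = 1/5.
The value is the row player's expected payoff against this mix (using Up): (1/5)·0 + (4/5)·1 = 4/5.

v = 4/5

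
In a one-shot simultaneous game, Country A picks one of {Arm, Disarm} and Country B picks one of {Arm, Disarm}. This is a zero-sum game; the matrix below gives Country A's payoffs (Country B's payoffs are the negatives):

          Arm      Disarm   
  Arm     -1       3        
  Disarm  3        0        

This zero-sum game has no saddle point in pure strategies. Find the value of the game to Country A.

Country B's mix must leave Country A indifferent between Arm and Disarm.
  Country A's payoff to Arm: q·(-1) + (1−q)·3 = -4q + 3
  Country A's payoff to Disarm: q·3 + (1−q)·0 = 3q
  -4q + 3 = 3q  ⇒  -7q = -3  ⇒  q = 3/7.
The value is Country A's expected payoff against this mix (using Arm): (3/7)·(-1) + (4/7)·3 = 9/7.

v = 9/7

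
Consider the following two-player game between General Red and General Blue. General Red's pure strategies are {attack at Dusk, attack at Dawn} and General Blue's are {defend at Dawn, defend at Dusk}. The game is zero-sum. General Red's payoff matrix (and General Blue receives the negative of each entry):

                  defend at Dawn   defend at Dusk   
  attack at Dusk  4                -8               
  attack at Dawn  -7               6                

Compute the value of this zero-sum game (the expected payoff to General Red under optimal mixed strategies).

In a mixed equilibrium General Red is indifferent between attack at Dusk and attack at Dawn; this condition fixes q.
  General Red's payoff to attack at Dusk: q·4 + (1−q)·(-8) = 12q - 8
  General Red's payoff to attack at Dawn: q·(-7) + (1−q)·6 = -13q + 6
  12q - 8 = -13q + 6  ⇒  25q = 14  ⇒  q = 14/25.
The value is General Red's expected payoff against this mix (using attack at Dusk): (14/25)·4 + (11/25)·(-8) = -32/25.

v = -32/25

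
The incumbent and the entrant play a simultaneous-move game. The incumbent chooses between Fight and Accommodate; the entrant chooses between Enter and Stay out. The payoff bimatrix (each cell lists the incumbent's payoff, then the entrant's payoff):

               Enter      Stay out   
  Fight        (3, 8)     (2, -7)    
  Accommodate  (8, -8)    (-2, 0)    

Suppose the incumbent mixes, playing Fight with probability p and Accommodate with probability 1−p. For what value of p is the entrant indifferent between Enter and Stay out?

The incumbent's mix must leave the entrant indifferent between Enter and Stay out.
  the entrant's expected payoff from Enter: p·8 + (1−p)·(-8) = 16p - 8
  the entrant's expected payoff from Stay out: p·(-7) + (1−p)·0 = -7p
  16p - 8 = -7p  ⇒  23p = 8  ⇒  p = 8/23.

p = 8/23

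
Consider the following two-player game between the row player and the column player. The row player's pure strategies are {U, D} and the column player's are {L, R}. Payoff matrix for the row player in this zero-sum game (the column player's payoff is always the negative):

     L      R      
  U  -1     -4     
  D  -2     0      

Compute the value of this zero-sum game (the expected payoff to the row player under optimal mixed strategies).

v = -8/5

Set the row player's expected payoff from U equal to that from D:
  the row player's payoff from U: q·(-1) + (1−q)·(-4) = 3q - 4
  the row player's payoff from D: q·(-2) + (1−q)·0 = -2q
  3q - 4 = -2q  ⇒  5q = 4  ⇒  q = 4/5.
The value is the row player's expected payoff against this mix (using U): (4/5)·(-1) + (1/5)·(-4) = -8/5.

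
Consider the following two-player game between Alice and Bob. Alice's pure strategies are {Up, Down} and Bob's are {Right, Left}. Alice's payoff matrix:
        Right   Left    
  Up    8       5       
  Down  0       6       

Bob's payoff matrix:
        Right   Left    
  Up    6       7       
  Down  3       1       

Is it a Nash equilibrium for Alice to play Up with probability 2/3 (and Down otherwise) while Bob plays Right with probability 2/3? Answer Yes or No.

No

Given Bob's mix q = 2/3, Alice's payoff from Up is 7 but from Down is 2. Alice strictly prefers Up, so Alice would not mix.
So the proposed profile is not a Nash equilibrium.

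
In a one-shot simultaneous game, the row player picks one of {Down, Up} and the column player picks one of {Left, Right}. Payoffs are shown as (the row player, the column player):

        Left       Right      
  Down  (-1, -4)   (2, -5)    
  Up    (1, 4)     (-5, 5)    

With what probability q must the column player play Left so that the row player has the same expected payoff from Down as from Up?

q = 7/9

In a mixed equilibrium the row player is indifferent between Down and Up; this condition fixes q.
  the row player's payoff to Down: q·(-1) + (1−q)·2 = -3q + 2
  the row player's payoff to Up: q·1 + (1−q)·(-5) = 6q - 5
  -3q + 2 = 6q - 5  ⇒  -9q = -7  ⇒  q = 7/9.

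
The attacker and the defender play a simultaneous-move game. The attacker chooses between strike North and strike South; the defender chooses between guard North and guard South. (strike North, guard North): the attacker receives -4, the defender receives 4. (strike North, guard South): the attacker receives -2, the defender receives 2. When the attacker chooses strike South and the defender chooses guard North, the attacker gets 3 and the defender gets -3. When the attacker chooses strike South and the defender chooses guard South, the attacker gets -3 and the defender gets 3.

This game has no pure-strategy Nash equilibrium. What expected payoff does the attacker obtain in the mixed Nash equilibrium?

For the attacker to be willing to mix, the attacker must be indifferent between strike North and strike South, which pins down the defender's mix.
  the attacker's expected payoff from strike North: q·(-4) + (1−q)·(-2) = -2q - 2
  the attacker's expected payoff from strike South: q·3 + (1−q)·(-3) = 6q - 3
  -2q - 2 = 6q - 3  ⇒  -8q = -1  ⇒  q = 1/8.
At equilibrium the attacker is indifferent across rows, so the attacker's payoff equals the payoff from strike North: (1/8)·(-4) + (7/8)·(-2) = -9/4.

-9/4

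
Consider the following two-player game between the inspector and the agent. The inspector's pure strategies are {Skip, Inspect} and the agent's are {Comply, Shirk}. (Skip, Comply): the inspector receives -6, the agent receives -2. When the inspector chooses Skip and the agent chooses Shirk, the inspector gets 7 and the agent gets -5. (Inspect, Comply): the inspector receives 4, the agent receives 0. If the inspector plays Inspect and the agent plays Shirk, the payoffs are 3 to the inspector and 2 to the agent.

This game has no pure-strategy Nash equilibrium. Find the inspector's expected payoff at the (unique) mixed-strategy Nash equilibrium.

The agent's mix must leave the inspector indifferent between Skip and Inspect.
  the inspector's expected payoff from Skip: q·(-6) + (1−q)·7 = -13q + 7
  the inspector's expected payoff from Inspect: q·4 + (1−q)·3 = q + 3
  -13q + 7 = q + 3  ⇒  -14q = -4  ⇒  q = 2/7.
At equilibrium the inspector is indifferent across rows, so the inspector's payoff equals the payoff from Skip: (2/7)·(-6) + (5/7)·7 = 23/7.

23/7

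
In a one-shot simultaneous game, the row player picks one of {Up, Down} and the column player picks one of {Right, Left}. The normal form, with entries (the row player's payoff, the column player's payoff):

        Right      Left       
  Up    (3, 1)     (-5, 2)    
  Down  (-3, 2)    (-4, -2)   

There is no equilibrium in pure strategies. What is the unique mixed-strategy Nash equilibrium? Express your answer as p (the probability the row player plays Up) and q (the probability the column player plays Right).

Set the column player's expected payoff from Right equal to that from Left:
  the column player's payoff from Right: p·1 + (1−p)·2 = -p + 2
  the column player's payoff from Left: p·2 + (1−p)·(-2) = 4p - 2
  -p + 2 = 4p - 2  ⇒  -5p = -4  ⇒  p = 4/5.
Set the row player's expected payoff from Up equal to that from Down:
  the row player's payoff to Up: q·3 + (1−q)·(-5) = 8q - 5
  the row player's payoff to Down: q·(-3) + (1−q)·(-4) = q - 4
  8q - 5 = q - 4  ⇒  7q = 1  ⇒  q = 1/7.

p = 4/5, q = 1/7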